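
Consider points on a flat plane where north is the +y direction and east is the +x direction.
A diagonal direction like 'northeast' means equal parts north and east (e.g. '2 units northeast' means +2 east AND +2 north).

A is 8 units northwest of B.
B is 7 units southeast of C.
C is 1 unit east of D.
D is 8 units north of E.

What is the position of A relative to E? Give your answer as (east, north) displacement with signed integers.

Place E at the origin (east=0, north=0).
  D is 8 units north of E: delta (east=+0, north=+8); D at (east=0, north=8).
  C is 1 unit east of D: delta (east=+1, north=+0); C at (east=1, north=8).
  B is 7 units southeast of C: delta (east=+7, north=-7); B at (east=8, north=1).
  A is 8 units northwest of B: delta (east=-8, north=+8); A at (east=0, north=9).
Therefore A relative to E: (east=0, north=9).

Answer: A is at (east=0, north=9) relative to E.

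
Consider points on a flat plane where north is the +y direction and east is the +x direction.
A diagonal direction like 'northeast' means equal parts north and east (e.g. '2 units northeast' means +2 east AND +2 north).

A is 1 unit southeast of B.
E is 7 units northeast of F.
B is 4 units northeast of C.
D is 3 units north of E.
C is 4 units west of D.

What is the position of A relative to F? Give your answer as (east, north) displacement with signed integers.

Answer: A is at (east=8, north=13) relative to F.

Derivation:
Place F at the origin (east=0, north=0).
  E is 7 units northeast of F: delta (east=+7, north=+7); E at (east=7, north=7).
  D is 3 units north of E: delta (east=+0, north=+3); D at (east=7, north=10).
  C is 4 units west of D: delta (east=-4, north=+0); C at (east=3, north=10).
  B is 4 units northeast of C: delta (east=+4, north=+4); B at (east=7, north=14).
  A is 1 unit southeast of B: delta (east=+1, north=-1); A at (east=8, north=13).
Therefore A relative to F: (east=8, north=13).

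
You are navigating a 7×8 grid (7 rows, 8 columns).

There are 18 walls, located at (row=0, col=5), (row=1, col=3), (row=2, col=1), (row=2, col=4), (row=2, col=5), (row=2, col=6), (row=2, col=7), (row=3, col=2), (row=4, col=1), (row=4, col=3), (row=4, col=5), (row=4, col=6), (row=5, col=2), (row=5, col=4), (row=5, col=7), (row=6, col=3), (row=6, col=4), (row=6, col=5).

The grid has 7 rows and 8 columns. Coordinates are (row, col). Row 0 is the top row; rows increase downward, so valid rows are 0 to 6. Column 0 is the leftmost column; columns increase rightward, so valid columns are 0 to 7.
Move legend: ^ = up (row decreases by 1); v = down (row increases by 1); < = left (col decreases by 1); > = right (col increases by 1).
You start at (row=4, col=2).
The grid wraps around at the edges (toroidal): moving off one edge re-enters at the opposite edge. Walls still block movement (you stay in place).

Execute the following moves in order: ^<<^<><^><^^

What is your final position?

Answer: Final position: (row=4, col=2)

Derivation:
Start: (row=4, col=2)
  ^ (up): blocked, stay at (row=4, col=2)
  < (left): blocked, stay at (row=4, col=2)
  < (left): blocked, stay at (row=4, col=2)
  ^ (up): blocked, stay at (row=4, col=2)
  < (left): blocked, stay at (row=4, col=2)
  > (right): blocked, stay at (row=4, col=2)
  < (left): blocked, stay at (row=4, col=2)
  ^ (up): blocked, stay at (row=4, col=2)
  > (right): blocked, stay at (row=4, col=2)
  < (left): blocked, stay at (row=4, col=2)
  ^ (up): blocked, stay at (row=4, col=2)
  ^ (up): blocked, stay at (row=4, col=2)
Final: (row=4, col=2)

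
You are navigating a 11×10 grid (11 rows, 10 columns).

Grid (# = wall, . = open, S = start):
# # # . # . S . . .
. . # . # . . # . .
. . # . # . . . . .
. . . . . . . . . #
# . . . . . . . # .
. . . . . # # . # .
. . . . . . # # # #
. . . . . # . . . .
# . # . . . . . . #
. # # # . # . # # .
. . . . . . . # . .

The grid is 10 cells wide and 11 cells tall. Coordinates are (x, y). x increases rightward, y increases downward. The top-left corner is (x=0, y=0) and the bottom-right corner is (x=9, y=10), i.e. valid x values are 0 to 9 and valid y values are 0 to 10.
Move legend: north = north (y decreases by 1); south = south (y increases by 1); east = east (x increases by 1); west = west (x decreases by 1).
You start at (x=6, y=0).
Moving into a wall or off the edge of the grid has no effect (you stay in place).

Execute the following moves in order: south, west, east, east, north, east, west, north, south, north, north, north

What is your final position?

Answer: Final position: (x=6, y=0)

Derivation:
Start: (x=6, y=0)
  south (south): (x=6, y=0) -> (x=6, y=1)
  west (west): (x=6, y=1) -> (x=5, y=1)
  east (east): (x=5, y=1) -> (x=6, y=1)
  east (east): blocked, stay at (x=6, y=1)
  north (north): (x=6, y=1) -> (x=6, y=0)
  east (east): (x=6, y=0) -> (x=7, y=0)
  west (west): (x=7, y=0) -> (x=6, y=0)
  north (north): blocked, stay at (x=6, y=0)
  south (south): (x=6, y=0) -> (x=6, y=1)
  north (north): (x=6, y=1) -> (x=6, y=0)
  north (north): blocked, stay at (x=6, y=0)
  north (north): blocked, stay at (x=6, y=0)
Final: (x=6, y=0)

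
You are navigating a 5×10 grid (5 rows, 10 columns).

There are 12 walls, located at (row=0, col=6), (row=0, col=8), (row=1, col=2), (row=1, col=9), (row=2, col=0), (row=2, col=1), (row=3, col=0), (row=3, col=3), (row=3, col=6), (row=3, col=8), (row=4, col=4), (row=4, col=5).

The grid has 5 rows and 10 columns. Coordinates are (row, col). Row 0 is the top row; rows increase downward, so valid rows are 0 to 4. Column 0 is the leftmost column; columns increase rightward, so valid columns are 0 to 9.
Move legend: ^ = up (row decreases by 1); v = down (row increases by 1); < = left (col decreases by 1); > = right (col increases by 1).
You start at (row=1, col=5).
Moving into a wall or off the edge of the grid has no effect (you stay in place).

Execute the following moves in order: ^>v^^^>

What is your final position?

Answer: Final position: (row=0, col=5)

Derivation:
Start: (row=1, col=5)
  ^ (up): (row=1, col=5) -> (row=0, col=5)
  > (right): blocked, stay at (row=0, col=5)
  v (down): (row=0, col=5) -> (row=1, col=5)
  ^ (up): (row=1, col=5) -> (row=0, col=5)
  ^ (up): blocked, stay at (row=0, col=5)
  ^ (up): blocked, stay at (row=0, col=5)
  > (right): blocked, stay at (row=0, col=5)
Final: (row=0, col=5)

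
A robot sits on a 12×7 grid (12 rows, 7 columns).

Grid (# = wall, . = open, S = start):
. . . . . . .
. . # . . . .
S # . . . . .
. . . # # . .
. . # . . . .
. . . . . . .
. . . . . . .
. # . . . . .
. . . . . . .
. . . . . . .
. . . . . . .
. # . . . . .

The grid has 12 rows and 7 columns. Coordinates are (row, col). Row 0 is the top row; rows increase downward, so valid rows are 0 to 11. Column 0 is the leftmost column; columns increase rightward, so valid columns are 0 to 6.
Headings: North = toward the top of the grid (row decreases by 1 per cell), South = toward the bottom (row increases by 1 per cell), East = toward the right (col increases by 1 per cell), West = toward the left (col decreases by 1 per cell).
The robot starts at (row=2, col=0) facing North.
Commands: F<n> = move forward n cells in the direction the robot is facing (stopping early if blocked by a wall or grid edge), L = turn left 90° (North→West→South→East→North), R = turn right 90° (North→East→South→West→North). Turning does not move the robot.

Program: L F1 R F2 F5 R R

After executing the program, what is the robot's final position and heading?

Answer: Final position: (row=0, col=0), facing South

Derivation:
Start: (row=2, col=0), facing North
  L: turn left, now facing West
  F1: move forward 0/1 (blocked), now at (row=2, col=0)
  R: turn right, now facing North
  F2: move forward 2, now at (row=0, col=0)
  F5: move forward 0/5 (blocked), now at (row=0, col=0)
  R: turn right, now facing East
  R: turn right, now facing South
Final: (row=0, col=0), facing South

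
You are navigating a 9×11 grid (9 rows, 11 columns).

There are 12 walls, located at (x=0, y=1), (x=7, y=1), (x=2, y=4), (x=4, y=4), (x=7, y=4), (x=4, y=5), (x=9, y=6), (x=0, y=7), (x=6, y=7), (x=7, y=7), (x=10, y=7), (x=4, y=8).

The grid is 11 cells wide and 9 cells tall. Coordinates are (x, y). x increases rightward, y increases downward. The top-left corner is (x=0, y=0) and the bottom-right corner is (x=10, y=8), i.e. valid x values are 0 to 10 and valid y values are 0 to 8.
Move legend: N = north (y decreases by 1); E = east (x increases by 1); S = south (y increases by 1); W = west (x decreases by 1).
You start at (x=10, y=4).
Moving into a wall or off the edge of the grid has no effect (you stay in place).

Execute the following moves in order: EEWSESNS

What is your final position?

Start: (x=10, y=4)
  E (east): blocked, stay at (x=10, y=4)
  E (east): blocked, stay at (x=10, y=4)
  W (west): (x=10, y=4) -> (x=9, y=4)
  S (south): (x=9, y=4) -> (x=9, y=5)
  E (east): (x=9, y=5) -> (x=10, y=5)
  S (south): (x=10, y=5) -> (x=10, y=6)
  N (north): (x=10, y=6) -> (x=10, y=5)
  S (south): (x=10, y=5) -> (x=10, y=6)
Final: (x=10, y=6)

Answer: Final position: (x=10, y=6)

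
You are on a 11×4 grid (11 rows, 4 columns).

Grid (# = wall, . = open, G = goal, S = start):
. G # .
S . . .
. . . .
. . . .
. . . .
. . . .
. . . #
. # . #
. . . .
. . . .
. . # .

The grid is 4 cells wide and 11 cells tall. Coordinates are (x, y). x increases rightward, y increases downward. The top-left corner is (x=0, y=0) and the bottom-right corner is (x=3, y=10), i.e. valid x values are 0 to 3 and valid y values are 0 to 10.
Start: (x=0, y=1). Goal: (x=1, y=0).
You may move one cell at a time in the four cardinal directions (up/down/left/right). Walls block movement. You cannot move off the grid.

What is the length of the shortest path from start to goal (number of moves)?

Answer: Shortest path length: 2

Derivation:
BFS from (x=0, y=1) until reaching (x=1, y=0):
  Distance 0: (x=0, y=1)
  Distance 1: (x=0, y=0), (x=1, y=1), (x=0, y=2)
  Distance 2: (x=1, y=0), (x=2, y=1), (x=1, y=2), (x=0, y=3)  <- goal reached here
One shortest path (2 moves): (x=0, y=1) -> (x=1, y=1) -> (x=1, y=0)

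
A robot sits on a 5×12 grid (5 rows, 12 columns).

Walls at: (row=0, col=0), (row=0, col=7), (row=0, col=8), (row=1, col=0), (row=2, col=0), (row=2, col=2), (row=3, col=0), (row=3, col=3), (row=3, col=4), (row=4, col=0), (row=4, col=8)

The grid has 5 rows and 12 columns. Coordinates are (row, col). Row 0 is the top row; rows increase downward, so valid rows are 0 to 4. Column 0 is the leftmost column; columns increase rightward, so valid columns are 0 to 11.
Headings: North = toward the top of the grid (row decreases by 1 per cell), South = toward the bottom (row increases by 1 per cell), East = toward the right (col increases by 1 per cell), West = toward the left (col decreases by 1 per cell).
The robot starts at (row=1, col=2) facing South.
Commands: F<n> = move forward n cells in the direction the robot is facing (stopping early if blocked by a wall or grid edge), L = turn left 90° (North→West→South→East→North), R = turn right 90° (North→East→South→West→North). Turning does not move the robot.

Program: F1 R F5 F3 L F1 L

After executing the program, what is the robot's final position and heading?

Answer: Final position: (row=2, col=1), facing East

Derivation:
Start: (row=1, col=2), facing South
  F1: move forward 0/1 (blocked), now at (row=1, col=2)
  R: turn right, now facing West
  F5: move forward 1/5 (blocked), now at (row=1, col=1)
  F3: move forward 0/3 (blocked), now at (row=1, col=1)
  L: turn left, now facing South
  F1: move forward 1, now at (row=2, col=1)
  L: turn left, now facing East
Final: (row=2, col=1), facing East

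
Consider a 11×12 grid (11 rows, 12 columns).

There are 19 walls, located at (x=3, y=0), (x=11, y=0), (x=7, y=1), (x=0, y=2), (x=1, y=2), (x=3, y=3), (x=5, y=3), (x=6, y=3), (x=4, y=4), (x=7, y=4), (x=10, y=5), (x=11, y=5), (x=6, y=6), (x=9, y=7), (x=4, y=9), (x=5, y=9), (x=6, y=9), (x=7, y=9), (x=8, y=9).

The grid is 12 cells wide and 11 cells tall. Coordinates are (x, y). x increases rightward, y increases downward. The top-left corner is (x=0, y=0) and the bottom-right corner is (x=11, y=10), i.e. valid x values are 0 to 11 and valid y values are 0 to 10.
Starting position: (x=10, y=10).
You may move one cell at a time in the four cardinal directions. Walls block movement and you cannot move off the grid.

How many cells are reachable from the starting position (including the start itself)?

BFS flood-fill from (x=10, y=10):
  Distance 0: (x=10, y=10)
  Distance 1: (x=10, y=9), (x=9, y=10), (x=11, y=10)
  Distance 2: (x=10, y=8), (x=9, y=9), (x=11, y=9), (x=8, y=10)
  Distance 3: (x=10, y=7), (x=9, y=8), (x=11, y=8), (x=7, y=10)
  Distance 4: (x=10, y=6), (x=11, y=7), (x=8, y=8), (x=6, y=10)
  Distance 5: (x=9, y=6), (x=11, y=6), (x=8, y=7), (x=7, y=8), (x=5, y=10)
  Distance 6: (x=9, y=5), (x=8, y=6), (x=7, y=7), (x=6, y=8), (x=4, y=10)
  Distance 7: (x=9, y=4), (x=8, y=5), (x=7, y=6), (x=6, y=7), (x=5, y=8), (x=3, y=10)
  Distance 8: (x=9, y=3), (x=8, y=4), (x=10, y=4), (x=7, y=5), (x=5, y=7), (x=4, y=8), (x=3, y=9), (x=2, y=10)
  Distance 9: (x=9, y=2), (x=8, y=3), (x=10, y=3), (x=11, y=4), (x=6, y=5), (x=5, y=6), (x=4, y=7), (x=3, y=8), (x=2, y=9), (x=1, y=10)
  Distance 10: (x=9, y=1), (x=8, y=2), (x=10, y=2), (x=7, y=3), (x=11, y=3), (x=6, y=4), (x=5, y=5), (x=4, y=6), (x=3, y=7), (x=2, y=8), (x=1, y=9), (x=0, y=10)
  Distance 11: (x=9, y=0), (x=8, y=1), (x=10, y=1), (x=7, y=2), (x=11, y=2), (x=5, y=4), (x=4, y=5), (x=3, y=6), (x=2, y=7), (x=1, y=8), (x=0, y=9)
  Distance 12: (x=8, y=0), (x=10, y=0), (x=11, y=1), (x=6, y=2), (x=3, y=5), (x=2, y=6), (x=1, y=7), (x=0, y=8)
  Distance 13: (x=7, y=0), (x=6, y=1), (x=5, y=2), (x=3, y=4), (x=2, y=5), (x=1, y=6), (x=0, y=7)
  Distance 14: (x=6, y=0), (x=5, y=1), (x=4, y=2), (x=2, y=4), (x=1, y=5), (x=0, y=6)
  Distance 15: (x=5, y=0), (x=4, y=1), (x=3, y=2), (x=2, y=3), (x=4, y=3), (x=1, y=4), (x=0, y=5)
  Distance 16: (x=4, y=0), (x=3, y=1), (x=2, y=2), (x=1, y=3), (x=0, y=4)
  Distance 17: (x=2, y=1), (x=0, y=3)
  Distance 18: (x=2, y=0), (x=1, y=1)
  Distance 19: (x=1, y=0), (x=0, y=1)
  Distance 20: (x=0, y=0)
Total reachable: 113 (grid has 113 open cells total)

Answer: Reachable cells: 113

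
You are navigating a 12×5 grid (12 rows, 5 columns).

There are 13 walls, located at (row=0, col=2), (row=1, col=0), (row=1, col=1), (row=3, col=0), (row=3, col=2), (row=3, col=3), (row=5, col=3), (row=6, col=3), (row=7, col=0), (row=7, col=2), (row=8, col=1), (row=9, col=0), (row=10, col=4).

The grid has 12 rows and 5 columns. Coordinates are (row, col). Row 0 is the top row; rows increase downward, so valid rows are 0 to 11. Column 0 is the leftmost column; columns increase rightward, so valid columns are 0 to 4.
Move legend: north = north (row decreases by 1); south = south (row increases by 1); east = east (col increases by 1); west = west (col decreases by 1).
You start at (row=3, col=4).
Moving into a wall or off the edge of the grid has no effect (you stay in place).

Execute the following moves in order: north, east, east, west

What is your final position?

Answer: Final position: (row=2, col=3)

Derivation:
Start: (row=3, col=4)
  north (north): (row=3, col=4) -> (row=2, col=4)
  east (east): blocked, stay at (row=2, col=4)
  east (east): blocked, stay at (row=2, col=4)
  west (west): (row=2, col=4) -> (row=2, col=3)
Final: (row=2, col=3)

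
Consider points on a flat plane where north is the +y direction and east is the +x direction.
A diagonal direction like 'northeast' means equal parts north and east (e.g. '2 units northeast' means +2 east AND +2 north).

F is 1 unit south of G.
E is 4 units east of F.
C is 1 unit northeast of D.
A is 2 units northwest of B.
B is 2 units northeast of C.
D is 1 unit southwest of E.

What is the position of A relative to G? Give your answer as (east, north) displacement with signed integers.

Place G at the origin (east=0, north=0).
  F is 1 unit south of G: delta (east=+0, north=-1); F at (east=0, north=-1).
  E is 4 units east of F: delta (east=+4, north=+0); E at (east=4, north=-1).
  D is 1 unit southwest of E: delta (east=-1, north=-1); D at (east=3, north=-2).
  C is 1 unit northeast of D: delta (east=+1, north=+1); C at (east=4, north=-1).
  B is 2 units northeast of C: delta (east=+2, north=+2); B at (east=6, north=1).
  A is 2 units northwest of B: delta (east=-2, north=+2); A at (east=4, north=3).
Therefore A relative to G: (east=4, north=3).

Answer: A is at (east=4, north=3) relative to G.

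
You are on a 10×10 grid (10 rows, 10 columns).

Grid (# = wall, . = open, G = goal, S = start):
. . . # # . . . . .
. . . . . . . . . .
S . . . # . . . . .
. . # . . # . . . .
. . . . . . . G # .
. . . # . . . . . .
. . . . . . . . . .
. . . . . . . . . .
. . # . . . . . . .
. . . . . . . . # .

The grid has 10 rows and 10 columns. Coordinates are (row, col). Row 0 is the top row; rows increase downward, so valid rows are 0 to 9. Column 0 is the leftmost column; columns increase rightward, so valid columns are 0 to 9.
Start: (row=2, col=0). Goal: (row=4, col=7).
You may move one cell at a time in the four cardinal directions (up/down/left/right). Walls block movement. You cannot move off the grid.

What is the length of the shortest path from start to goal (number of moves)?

Answer: Shortest path length: 9

Derivation:
BFS from (row=2, col=0) until reaching (row=4, col=7):
  Distance 0: (row=2, col=0)
  Distance 1: (row=1, col=0), (row=2, col=1), (row=3, col=0)
  Distance 2: (row=0, col=0), (row=1, col=1), (row=2, col=2), (row=3, col=1), (row=4, col=0)
  Distance 3: (row=0, col=1), (row=1, col=2), (row=2, col=3), (row=4, col=1), (row=5, col=0)
  Distance 4: (row=0, col=2), (row=1, col=3), (row=3, col=3), (row=4, col=2), (row=5, col=1), (row=6, col=0)
  Distance 5: (row=1, col=4), (row=3, col=4), (row=4, col=3), (row=5, col=2), (row=6, col=1), (row=7, col=0)
  Distance 6: (row=1, col=5), (row=4, col=4), (row=6, col=2), (row=7, col=1), (row=8, col=0)
  Distance 7: (row=0, col=5), (row=1, col=6), (row=2, col=5), (row=4, col=5), (row=5, col=4), (row=6, col=3), (row=7, col=2), (row=8, col=1), (row=9, col=0)
  Distance 8: (row=0, col=6), (row=1, col=7), (row=2, col=6), (row=4, col=6), (row=5, col=5), (row=6, col=4), (row=7, col=3), (row=9, col=1)
  Distance 9: (row=0, col=7), (row=1, col=8), (row=2, col=7), (row=3, col=6), (row=4, col=7), (row=5, col=6), (row=6, col=5), (row=7, col=4), (row=8, col=3), (row=9, col=2)  <- goal reached here
One shortest path (9 moves): (row=2, col=0) -> (row=2, col=1) -> (row=2, col=2) -> (row=2, col=3) -> (row=3, col=3) -> (row=3, col=4) -> (row=4, col=4) -> (row=4, col=5) -> (row=4, col=6) -> (row=4, col=7)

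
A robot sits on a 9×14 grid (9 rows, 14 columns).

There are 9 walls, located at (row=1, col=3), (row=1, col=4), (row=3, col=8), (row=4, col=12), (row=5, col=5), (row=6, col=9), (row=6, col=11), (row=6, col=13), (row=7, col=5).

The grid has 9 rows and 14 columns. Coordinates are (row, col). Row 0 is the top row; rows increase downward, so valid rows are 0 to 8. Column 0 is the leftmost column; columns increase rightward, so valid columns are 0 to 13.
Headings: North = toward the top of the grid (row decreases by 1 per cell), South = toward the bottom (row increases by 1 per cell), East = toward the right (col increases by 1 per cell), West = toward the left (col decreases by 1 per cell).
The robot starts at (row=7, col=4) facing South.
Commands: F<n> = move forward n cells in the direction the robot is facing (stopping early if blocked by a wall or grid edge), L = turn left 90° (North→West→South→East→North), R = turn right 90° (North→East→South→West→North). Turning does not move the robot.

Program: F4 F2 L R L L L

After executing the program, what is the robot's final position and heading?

Start: (row=7, col=4), facing South
  F4: move forward 1/4 (blocked), now at (row=8, col=4)
  F2: move forward 0/2 (blocked), now at (row=8, col=4)
  L: turn left, now facing East
  R: turn right, now facing South
  L: turn left, now facing East
  L: turn left, now facing North
  L: turn left, now facing West
Final: (row=8, col=4), facing West

Answer: Final position: (row=8, col=4), facing West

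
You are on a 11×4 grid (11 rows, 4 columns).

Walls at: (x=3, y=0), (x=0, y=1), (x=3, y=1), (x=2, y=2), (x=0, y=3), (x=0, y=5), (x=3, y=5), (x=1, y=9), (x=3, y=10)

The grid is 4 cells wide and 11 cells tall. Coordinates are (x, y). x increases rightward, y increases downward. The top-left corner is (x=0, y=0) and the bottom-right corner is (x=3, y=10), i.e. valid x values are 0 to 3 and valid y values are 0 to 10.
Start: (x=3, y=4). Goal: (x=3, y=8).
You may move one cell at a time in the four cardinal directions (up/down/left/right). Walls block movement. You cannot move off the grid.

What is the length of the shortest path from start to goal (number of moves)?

BFS from (x=3, y=4) until reaching (x=3, y=8):
  Distance 0: (x=3, y=4)
  Distance 1: (x=3, y=3), (x=2, y=4)
  Distance 2: (x=3, y=2), (x=2, y=3), (x=1, y=4), (x=2, y=5)
  Distance 3: (x=1, y=3), (x=0, y=4), (x=1, y=5), (x=2, y=6)
  Distance 4: (x=1, y=2), (x=1, y=6), (x=3, y=6), (x=2, y=7)
  Distance 5: (x=1, y=1), (x=0, y=2), (x=0, y=6), (x=1, y=7), (x=3, y=7), (x=2, y=8)
  Distance 6: (x=1, y=0), (x=2, y=1), (x=0, y=7), (x=1, y=8), (x=3, y=8), (x=2, y=9)  <- goal reached here
One shortest path (6 moves): (x=3, y=4) -> (x=2, y=4) -> (x=2, y=5) -> (x=2, y=6) -> (x=3, y=6) -> (x=3, y=7) -> (x=3, y=8)

Answer: Shortest path length: 6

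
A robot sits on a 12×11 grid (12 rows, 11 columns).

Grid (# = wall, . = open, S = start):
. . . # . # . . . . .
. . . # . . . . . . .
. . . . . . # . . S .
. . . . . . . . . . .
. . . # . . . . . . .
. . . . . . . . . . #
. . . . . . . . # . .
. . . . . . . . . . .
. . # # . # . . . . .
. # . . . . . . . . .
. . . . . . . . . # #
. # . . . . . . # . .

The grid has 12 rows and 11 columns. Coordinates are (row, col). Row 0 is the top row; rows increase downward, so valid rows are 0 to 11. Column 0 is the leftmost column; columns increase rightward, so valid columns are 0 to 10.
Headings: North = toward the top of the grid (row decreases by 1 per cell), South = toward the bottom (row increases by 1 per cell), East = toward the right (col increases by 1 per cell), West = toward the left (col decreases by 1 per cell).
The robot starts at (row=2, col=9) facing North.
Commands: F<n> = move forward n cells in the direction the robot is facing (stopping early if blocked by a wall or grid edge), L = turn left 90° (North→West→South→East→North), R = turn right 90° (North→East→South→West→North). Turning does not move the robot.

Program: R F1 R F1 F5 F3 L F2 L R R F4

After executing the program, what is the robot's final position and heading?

Start: (row=2, col=9), facing North
  R: turn right, now facing East
  F1: move forward 1, now at (row=2, col=10)
  R: turn right, now facing South
  F1: move forward 1, now at (row=3, col=10)
  F5: move forward 1/5 (blocked), now at (row=4, col=10)
  F3: move forward 0/3 (blocked), now at (row=4, col=10)
  L: turn left, now facing East
  F2: move forward 0/2 (blocked), now at (row=4, col=10)
  L: turn left, now facing North
  R: turn right, now facing East
  R: turn right, now facing South
  F4: move forward 0/4 (blocked), now at (row=4, col=10)
Final: (row=4, col=10), facing South

Answer: Final position: (row=4, col=10), facing South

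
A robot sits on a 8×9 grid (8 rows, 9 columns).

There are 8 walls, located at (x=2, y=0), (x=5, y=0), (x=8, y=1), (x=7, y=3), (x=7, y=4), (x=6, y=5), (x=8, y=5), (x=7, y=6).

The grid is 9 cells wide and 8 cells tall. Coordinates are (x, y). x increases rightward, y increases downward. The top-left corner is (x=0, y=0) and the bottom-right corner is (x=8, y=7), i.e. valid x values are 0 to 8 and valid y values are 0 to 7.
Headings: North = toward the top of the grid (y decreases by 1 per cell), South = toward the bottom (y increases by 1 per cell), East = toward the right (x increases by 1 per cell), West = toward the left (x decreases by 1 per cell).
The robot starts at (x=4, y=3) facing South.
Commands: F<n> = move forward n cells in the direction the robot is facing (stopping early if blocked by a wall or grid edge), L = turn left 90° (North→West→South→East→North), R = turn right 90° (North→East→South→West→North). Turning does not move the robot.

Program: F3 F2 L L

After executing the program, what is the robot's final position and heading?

Start: (x=4, y=3), facing South
  F3: move forward 3, now at (x=4, y=6)
  F2: move forward 1/2 (blocked), now at (x=4, y=7)
  L: turn left, now facing East
  L: turn left, now facing North
Final: (x=4, y=7), facing North

Answer: Final position: (x=4, y=7), facing North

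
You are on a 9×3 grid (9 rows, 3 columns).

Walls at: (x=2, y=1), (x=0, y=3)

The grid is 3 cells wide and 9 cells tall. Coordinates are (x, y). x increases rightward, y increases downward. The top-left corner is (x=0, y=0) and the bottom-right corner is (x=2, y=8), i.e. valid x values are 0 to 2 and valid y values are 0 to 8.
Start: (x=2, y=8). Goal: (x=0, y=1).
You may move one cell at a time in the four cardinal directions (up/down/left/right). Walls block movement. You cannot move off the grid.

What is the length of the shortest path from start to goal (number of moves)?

BFS from (x=2, y=8) until reaching (x=0, y=1):
  Distance 0: (x=2, y=8)
  Distance 1: (x=2, y=7), (x=1, y=8)
  Distance 2: (x=2, y=6), (x=1, y=7), (x=0, y=8)
  Distance 3: (x=2, y=5), (x=1, y=6), (x=0, y=7)
  Distance 4: (x=2, y=4), (x=1, y=5), (x=0, y=6)
  Distance 5: (x=2, y=3), (x=1, y=4), (x=0, y=5)
  Distance 6: (x=2, y=2), (x=1, y=3), (x=0, y=4)
  Distance 7: (x=1, y=2)
  Distance 8: (x=1, y=1), (x=0, y=2)
  Distance 9: (x=1, y=0), (x=0, y=1)  <- goal reached here
One shortest path (9 moves): (x=2, y=8) -> (x=1, y=8) -> (x=1, y=7) -> (x=1, y=6) -> (x=1, y=5) -> (x=1, y=4) -> (x=1, y=3) -> (x=1, y=2) -> (x=0, y=2) -> (x=0, y=1)

Answer: Shortest path length: 9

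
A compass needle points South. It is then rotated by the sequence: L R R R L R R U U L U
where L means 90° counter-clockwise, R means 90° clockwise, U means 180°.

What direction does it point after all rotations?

Answer: Final heading: South

Derivation:
Start: South
  L (left (90° counter-clockwise)) -> East
  R (right (90° clockwise)) -> South
  R (right (90° clockwise)) -> West
  R (right (90° clockwise)) -> North
  L (left (90° counter-clockwise)) -> West
  R (right (90° clockwise)) -> North
  R (right (90° clockwise)) -> East
  U (U-turn (180°)) -> West
  U (U-turn (180°)) -> East
  L (left (90° counter-clockwise)) -> North
  U (U-turn (180°)) -> South
Final: South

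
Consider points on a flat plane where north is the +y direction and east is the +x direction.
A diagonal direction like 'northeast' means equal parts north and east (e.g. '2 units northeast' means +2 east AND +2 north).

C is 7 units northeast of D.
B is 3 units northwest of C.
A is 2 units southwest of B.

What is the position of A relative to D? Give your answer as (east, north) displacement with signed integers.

Place D at the origin (east=0, north=0).
  C is 7 units northeast of D: delta (east=+7, north=+7); C at (east=7, north=7).
  B is 3 units northwest of C: delta (east=-3, north=+3); B at (east=4, north=10).
  A is 2 units southwest of B: delta (east=-2, north=-2); A at (east=2, north=8).
Therefore A relative to D: (east=2, north=8).

Answer: A is at (east=2, north=8) relative to D.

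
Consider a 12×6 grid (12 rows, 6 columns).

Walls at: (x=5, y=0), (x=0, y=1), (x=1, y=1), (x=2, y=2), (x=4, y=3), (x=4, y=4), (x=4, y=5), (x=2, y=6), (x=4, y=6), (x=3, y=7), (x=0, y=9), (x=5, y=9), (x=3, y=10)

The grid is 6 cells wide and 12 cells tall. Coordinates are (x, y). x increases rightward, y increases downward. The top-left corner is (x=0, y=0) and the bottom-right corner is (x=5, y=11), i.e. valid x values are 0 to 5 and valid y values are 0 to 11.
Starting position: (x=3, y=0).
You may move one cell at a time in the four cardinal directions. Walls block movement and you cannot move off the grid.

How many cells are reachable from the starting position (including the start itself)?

Answer: Reachable cells: 59

Derivation:
BFS flood-fill from (x=3, y=0):
  Distance 0: (x=3, y=0)
  Distance 1: (x=2, y=0), (x=4, y=0), (x=3, y=1)
  Distance 2: (x=1, y=0), (x=2, y=1), (x=4, y=1), (x=3, y=2)
  Distance 3: (x=0, y=0), (x=5, y=1), (x=4, y=2), (x=3, y=3)
  Distance 4: (x=5, y=2), (x=2, y=3), (x=3, y=4)
  Distance 5: (x=1, y=3), (x=5, y=3), (x=2, y=4), (x=3, y=5)
  Distance 6: (x=1, y=2), (x=0, y=3), (x=1, y=4), (x=5, y=4), (x=2, y=5), (x=3, y=6)
  Distance 7: (x=0, y=2), (x=0, y=4), (x=1, y=5), (x=5, y=5)
  Distance 8: (x=0, y=5), (x=1, y=6), (x=5, y=6)
  Distance 9: (x=0, y=6), (x=1, y=7), (x=5, y=7)
  Distance 10: (x=0, y=7), (x=2, y=7), (x=4, y=7), (x=1, y=8), (x=5, y=8)
  Distance 11: (x=0, y=8), (x=2, y=8), (x=4, y=8), (x=1, y=9)
  Distance 12: (x=3, y=8), (x=2, y=9), (x=4, y=9), (x=1, y=10)
  Distance 13: (x=3, y=9), (x=0, y=10), (x=2, y=10), (x=4, y=10), (x=1, y=11)
  Distance 14: (x=5, y=10), (x=0, y=11), (x=2, y=11), (x=4, y=11)
  Distance 15: (x=3, y=11), (x=5, y=11)
Total reachable: 59 (grid has 59 open cells total)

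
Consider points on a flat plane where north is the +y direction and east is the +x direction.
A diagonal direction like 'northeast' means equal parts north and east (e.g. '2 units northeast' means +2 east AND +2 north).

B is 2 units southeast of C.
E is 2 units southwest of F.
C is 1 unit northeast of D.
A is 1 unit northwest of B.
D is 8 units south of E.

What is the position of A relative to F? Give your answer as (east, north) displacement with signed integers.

Place F at the origin (east=0, north=0).
  E is 2 units southwest of F: delta (east=-2, north=-2); E at (east=-2, north=-2).
  D is 8 units south of E: delta (east=+0, north=-8); D at (east=-2, north=-10).
  C is 1 unit northeast of D: delta (east=+1, north=+1); C at (east=-1, north=-9).
  B is 2 units southeast of C: delta (east=+2, north=-2); B at (east=1, north=-11).
  A is 1 unit northwest of B: delta (east=-1, north=+1); A at (east=0, north=-10).
Therefore A relative to F: (east=0, north=-10).

Answer: A is at (east=0, north=-10) relative to F.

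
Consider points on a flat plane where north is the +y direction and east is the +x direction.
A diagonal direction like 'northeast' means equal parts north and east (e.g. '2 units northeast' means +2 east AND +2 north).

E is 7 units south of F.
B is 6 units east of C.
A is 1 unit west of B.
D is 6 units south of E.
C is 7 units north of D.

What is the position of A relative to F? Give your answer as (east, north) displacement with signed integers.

Place F at the origin (east=0, north=0).
  E is 7 units south of F: delta (east=+0, north=-7); E at (east=0, north=-7).
  D is 6 units south of E: delta (east=+0, north=-6); D at (east=0, north=-13).
  C is 7 units north of D: delta (east=+0, north=+7); C at (east=0, north=-6).
  B is 6 units east of C: delta (east=+6, north=+0); B at (east=6, north=-6).
  A is 1 unit west of B: delta (east=-1, north=+0); A at (east=5, north=-6).
Therefore A relative to F: (east=5, north=-6).

Answer: A is at (east=5, north=-6) relative to F.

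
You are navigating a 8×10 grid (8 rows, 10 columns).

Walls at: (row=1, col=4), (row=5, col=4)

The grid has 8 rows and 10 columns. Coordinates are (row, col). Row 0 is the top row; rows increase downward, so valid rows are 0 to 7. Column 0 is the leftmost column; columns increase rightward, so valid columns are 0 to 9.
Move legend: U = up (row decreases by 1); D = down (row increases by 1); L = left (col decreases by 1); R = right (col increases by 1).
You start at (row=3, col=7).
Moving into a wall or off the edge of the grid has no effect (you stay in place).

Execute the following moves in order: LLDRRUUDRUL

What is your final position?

Answer: Final position: (row=2, col=7)

Derivation:
Start: (row=3, col=7)
  L (left): (row=3, col=7) -> (row=3, col=6)
  L (left): (row=3, col=6) -> (row=3, col=5)
  D (down): (row=3, col=5) -> (row=4, col=5)
  R (right): (row=4, col=5) -> (row=4, col=6)
  R (right): (row=4, col=6) -> (row=4, col=7)
  U (up): (row=4, col=7) -> (row=3, col=7)
  U (up): (row=3, col=7) -> (row=2, col=7)
  D (down): (row=2, col=7) -> (row=3, col=7)
  R (right): (row=3, col=7) -> (row=3, col=8)
  U (up): (row=3, col=8) -> (row=2, col=8)
  L (left): (row=2, col=8) -> (row=2, col=7)
Final: (row=2, col=7)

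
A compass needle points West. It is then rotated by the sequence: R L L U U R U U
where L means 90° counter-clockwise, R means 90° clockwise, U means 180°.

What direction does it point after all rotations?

Start: West
  R (right (90° clockwise)) -> North
  L (left (90° counter-clockwise)) -> West
  L (left (90° counter-clockwise)) -> South
  U (U-turn (180°)) -> North
  U (U-turn (180°)) -> South
  R (right (90° clockwise)) -> West
  U (U-turn (180°)) -> East
  U (U-turn (180°)) -> West
Final: West

Answer: Final heading: West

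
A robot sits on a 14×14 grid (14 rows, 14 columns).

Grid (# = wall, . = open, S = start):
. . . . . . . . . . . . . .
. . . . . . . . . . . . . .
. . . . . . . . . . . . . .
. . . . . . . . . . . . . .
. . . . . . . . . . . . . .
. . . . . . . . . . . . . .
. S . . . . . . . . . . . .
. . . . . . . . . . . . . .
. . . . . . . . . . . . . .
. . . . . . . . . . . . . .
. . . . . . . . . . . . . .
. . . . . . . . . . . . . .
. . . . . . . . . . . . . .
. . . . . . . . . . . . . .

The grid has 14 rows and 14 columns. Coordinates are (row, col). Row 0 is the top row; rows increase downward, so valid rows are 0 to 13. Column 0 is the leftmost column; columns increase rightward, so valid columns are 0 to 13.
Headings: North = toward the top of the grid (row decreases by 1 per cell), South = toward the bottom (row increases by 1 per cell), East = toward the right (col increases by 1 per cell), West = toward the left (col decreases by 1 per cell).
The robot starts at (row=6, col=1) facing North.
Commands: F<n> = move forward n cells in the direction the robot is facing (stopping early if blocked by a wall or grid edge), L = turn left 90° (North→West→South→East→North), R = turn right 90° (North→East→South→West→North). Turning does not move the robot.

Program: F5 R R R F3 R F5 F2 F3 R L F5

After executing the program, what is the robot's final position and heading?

Answer: Final position: (row=0, col=0), facing North

Derivation:
Start: (row=6, col=1), facing North
  F5: move forward 5, now at (row=1, col=1)
  R: turn right, now facing East
  R: turn right, now facing South
  R: turn right, now facing West
  F3: move forward 1/3 (blocked), now at (row=1, col=0)
  R: turn right, now facing North
  F5: move forward 1/5 (blocked), now at (row=0, col=0)
  F2: move forward 0/2 (blocked), now at (row=0, col=0)
  F3: move forward 0/3 (blocked), now at (row=0, col=0)
  R: turn right, now facing East
  L: turn left, now facing North
  F5: move forward 0/5 (blocked), now at (row=0, col=0)
Final: (row=0, col=0), facing North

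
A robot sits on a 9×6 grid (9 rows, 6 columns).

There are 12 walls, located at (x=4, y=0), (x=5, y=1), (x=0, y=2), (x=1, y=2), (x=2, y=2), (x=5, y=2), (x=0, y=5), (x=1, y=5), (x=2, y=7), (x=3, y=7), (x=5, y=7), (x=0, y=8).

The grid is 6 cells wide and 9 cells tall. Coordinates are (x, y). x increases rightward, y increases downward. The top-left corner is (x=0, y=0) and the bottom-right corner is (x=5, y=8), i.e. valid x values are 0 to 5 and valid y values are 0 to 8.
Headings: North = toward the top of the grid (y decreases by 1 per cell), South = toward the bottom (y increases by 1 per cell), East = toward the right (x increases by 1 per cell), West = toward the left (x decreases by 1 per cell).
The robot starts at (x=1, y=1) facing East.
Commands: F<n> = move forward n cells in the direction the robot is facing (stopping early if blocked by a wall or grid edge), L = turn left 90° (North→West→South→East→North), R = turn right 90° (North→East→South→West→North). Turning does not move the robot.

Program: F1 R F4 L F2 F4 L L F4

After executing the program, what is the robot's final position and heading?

Start: (x=1, y=1), facing East
  F1: move forward 1, now at (x=2, y=1)
  R: turn right, now facing South
  F4: move forward 0/4 (blocked), now at (x=2, y=1)
  L: turn left, now facing East
  F2: move forward 2, now at (x=4, y=1)
  F4: move forward 0/4 (blocked), now at (x=4, y=1)
  L: turn left, now facing North
  L: turn left, now facing West
  F4: move forward 4, now at (x=0, y=1)
Final: (x=0, y=1), facing West

Answer: Final position: (x=0, y=1), facing West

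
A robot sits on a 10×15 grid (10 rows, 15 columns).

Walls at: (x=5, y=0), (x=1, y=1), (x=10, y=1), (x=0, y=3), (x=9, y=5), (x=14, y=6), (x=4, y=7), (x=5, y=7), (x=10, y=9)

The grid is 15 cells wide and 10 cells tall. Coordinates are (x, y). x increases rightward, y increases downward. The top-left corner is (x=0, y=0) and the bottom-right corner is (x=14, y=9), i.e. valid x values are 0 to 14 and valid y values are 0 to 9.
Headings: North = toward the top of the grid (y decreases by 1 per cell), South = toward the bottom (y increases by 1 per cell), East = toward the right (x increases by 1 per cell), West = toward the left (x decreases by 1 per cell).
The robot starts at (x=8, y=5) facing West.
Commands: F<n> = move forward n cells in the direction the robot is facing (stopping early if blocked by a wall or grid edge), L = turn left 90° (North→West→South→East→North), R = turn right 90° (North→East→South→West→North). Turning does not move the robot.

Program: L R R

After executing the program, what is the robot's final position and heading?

Answer: Final position: (x=8, y=5), facing North

Derivation:
Start: (x=8, y=5), facing West
  L: turn left, now facing South
  R: turn right, now facing West
  R: turn right, now facing North
Final: (x=8, y=5), facing North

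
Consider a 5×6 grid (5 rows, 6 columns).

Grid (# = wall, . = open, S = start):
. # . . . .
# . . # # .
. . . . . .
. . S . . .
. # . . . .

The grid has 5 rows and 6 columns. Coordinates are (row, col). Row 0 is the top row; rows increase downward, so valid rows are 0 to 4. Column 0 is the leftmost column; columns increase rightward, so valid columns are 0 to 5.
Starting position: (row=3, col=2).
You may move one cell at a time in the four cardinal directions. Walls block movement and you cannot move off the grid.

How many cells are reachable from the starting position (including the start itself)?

BFS flood-fill from (row=3, col=2):
  Distance 0: (row=3, col=2)
  Distance 1: (row=2, col=2), (row=3, col=1), (row=3, col=3), (row=4, col=2)
  Distance 2: (row=1, col=2), (row=2, col=1), (row=2, col=3), (row=3, col=0), (row=3, col=4), (row=4, col=3)
  Distance 3: (row=0, col=2), (row=1, col=1), (row=2, col=0), (row=2, col=4), (row=3, col=5), (row=4, col=0), (row=4, col=4)
  Distance 4: (row=0, col=3), (row=2, col=5), (row=4, col=5)
  Distance 5: (row=0, col=4), (row=1, col=5)
  Distance 6: (row=0, col=5)
Total reachable: 24 (grid has 25 open cells total)

Answer: Reachable cells: 24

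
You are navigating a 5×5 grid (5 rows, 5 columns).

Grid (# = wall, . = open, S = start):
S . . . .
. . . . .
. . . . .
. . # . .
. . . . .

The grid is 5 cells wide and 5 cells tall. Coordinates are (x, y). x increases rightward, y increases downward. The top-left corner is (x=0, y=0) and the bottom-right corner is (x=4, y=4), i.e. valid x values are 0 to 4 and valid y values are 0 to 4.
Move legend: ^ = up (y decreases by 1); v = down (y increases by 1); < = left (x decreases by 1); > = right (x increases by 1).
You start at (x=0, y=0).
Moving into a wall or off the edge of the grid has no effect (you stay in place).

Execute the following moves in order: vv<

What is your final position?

Answer: Final position: (x=0, y=2)

Derivation:
Start: (x=0, y=0)
  v (down): (x=0, y=0) -> (x=0, y=1)
  v (down): (x=0, y=1) -> (x=0, y=2)
  < (left): blocked, stay at (x=0, y=2)
Final: (x=0, y=2)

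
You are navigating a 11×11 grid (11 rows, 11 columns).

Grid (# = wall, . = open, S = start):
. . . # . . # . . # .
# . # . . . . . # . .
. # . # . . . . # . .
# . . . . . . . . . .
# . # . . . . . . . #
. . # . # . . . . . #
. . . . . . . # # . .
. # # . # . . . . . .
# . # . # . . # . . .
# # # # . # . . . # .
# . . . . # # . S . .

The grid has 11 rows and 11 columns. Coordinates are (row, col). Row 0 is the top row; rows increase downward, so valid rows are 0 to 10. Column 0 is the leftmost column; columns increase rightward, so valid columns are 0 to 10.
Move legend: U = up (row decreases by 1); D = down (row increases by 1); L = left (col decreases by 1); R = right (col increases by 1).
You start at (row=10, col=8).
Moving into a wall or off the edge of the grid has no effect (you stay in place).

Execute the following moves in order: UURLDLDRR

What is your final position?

Start: (row=10, col=8)
  U (up): (row=10, col=8) -> (row=9, col=8)
  U (up): (row=9, col=8) -> (row=8, col=8)
  R (right): (row=8, col=8) -> (row=8, col=9)
  L (left): (row=8, col=9) -> (row=8, col=8)
  D (down): (row=8, col=8) -> (row=9, col=8)
  L (left): (row=9, col=8) -> (row=9, col=7)
  D (down): (row=9, col=7) -> (row=10, col=7)
  R (right): (row=10, col=7) -> (row=10, col=8)
  R (right): (row=10, col=8) -> (row=10, col=9)
Final: (row=10, col=9)

Answer: Final position: (row=10, col=9)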